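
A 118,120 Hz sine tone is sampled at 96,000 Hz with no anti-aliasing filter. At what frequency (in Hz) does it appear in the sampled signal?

Nyquist = 96,000/2 = 48,000 Hz; 118,120 Hz exceeds it.
Alias = |118,120 − 1×96,000| = |118,120 − 96,000| = 22,120 Hz.

22,120 Hz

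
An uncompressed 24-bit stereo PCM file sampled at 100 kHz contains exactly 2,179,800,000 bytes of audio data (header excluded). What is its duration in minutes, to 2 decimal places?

Byte rate = 100,000 × 3 × 2 = 600,000 bytes/s.
Duration = 2,179,800,000 / 600,000 = 3,633 s.
3,633 s / 60 = 60.55 minutes.

60.55 minutes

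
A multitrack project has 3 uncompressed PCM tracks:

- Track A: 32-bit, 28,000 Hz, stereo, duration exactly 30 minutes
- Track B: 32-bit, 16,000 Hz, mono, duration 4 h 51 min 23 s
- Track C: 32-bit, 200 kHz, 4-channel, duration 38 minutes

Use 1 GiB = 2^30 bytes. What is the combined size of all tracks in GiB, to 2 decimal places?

Track A: exactly 30 minutes = 1,800 s; 28,000 × 1,800 × 4 × 2 = 403,200,000 bytes.
Track B: 4 h 51 min 23 s = 17,483 s; 16,000 × 17,483 × 4 × 1 = 1,118,912,000 bytes.
Track C: 38 minutes = 2,280 s; 200,000 × 2,280 × 4 × 4 = 7,296,000,000 bytes.
Total = 8,818,112,000 bytes = 8.21 GiB.

8.21 GiB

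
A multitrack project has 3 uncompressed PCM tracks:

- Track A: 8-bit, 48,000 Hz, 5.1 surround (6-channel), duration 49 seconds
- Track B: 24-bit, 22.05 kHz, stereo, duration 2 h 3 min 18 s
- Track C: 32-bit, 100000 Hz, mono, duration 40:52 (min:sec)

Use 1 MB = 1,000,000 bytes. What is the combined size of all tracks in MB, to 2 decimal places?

Track A: 48,000 × 49 × 1 × 6 = 14,112,000 bytes.
Track B: 2 h 3 min 18 s = 7,398 s; 22,050 × 7,398 × 3 × 2 = 978,755,400 bytes.
Track C: 40:52 (min:sec) = 2,452 s; 100,000 × 2,452 × 4 × 1 = 980,800,000 bytes.
Total = 1,973,667,400 bytes = 1973.67 MB.

1973.67 MB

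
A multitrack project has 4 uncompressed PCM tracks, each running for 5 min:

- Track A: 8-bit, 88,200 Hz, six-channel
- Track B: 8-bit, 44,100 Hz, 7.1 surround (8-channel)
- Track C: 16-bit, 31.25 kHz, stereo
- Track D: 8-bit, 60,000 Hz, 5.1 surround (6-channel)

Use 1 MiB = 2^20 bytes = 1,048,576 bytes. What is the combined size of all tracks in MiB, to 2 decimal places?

5 min = 300 s.
Track A: 88,200 × 300 × 1 × 6 = 158,760,000 bytes.
Track B: 44,100 × 300 × 1 × 8 = 105,840,000 bytes.
Track C: 31,250 × 300 × 2 × 2 = 37,500,000 bytes.
Track D: 60,000 × 300 × 1 × 6 = 108,000,000 bytes.
Total = 410,100,000 bytes = 391.10 MiB.

391.10 MiB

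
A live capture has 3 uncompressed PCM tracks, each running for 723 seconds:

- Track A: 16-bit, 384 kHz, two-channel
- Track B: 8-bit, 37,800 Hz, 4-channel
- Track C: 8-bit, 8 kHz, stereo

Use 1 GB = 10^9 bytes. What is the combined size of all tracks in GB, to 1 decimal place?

Track A: 384,000 × 723 × 2 × 2 = 1,110,528,000 bytes.
Track B: 37,800 × 723 × 1 × 4 = 109,317,600 bytes.
Track C: 8,000 × 723 × 1 × 2 = 11,568,000 bytes.
Total = 1,231,413,600 bytes = 1.2 GB.

1.2 GB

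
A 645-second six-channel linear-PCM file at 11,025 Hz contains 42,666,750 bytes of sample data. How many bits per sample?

Bytes per sample = 42,666,750 / (11,025 × 645 × 6) = 42,666,750 / 42,666,750 = 1.
Bit depth = 1 × 8 = 8 bits.

8 bits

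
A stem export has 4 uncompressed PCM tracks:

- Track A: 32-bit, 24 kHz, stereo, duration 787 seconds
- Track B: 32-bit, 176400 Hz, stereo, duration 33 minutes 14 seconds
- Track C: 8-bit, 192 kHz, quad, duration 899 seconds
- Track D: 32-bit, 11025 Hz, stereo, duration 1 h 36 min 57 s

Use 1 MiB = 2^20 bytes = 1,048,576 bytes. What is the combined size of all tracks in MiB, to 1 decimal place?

3975.4 MiB

Track A: 24,000 × 787 × 4 × 2 = 151,104,000 bytes.
Track B: 33 minutes 14 seconds = 1,994 s; 176,400 × 1,994 × 4 × 2 = 2,813,932,800 bytes.
Track C: 192,000 × 899 × 1 × 4 = 690,432,000 bytes.
Track D: 1 h 36 min 57 s = 5,817 s; 11,025 × 5,817 × 4 × 2 = 513,059,400 bytes.
Total = 4,168,528,200 bytes = 3975.4 MiB.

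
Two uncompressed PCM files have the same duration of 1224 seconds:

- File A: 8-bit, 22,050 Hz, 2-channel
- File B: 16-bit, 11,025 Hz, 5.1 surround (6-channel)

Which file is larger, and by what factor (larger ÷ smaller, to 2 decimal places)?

File B, by a factor of 3.00

File A: 22,050 × 1 × 2 = 44,100 bytes/s.
File B: 11,025 × 2 × 6 = 132,300 bytes/s.
File B is larger; ratio = 161,935,200 / 53,978,400 = 3.00.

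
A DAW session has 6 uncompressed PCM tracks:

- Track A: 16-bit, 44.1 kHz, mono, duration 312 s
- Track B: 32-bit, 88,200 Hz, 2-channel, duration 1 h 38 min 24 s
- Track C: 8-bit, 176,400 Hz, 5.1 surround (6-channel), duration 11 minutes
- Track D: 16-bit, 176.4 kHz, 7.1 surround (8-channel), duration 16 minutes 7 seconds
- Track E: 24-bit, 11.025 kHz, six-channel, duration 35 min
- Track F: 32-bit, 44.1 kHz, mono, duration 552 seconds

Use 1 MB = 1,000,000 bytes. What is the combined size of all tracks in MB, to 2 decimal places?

8135.30 MB

Track A: 44,100 × 312 × 2 × 1 = 27,518,400 bytes.
Track B: 1 h 38 min 24 s = 5,904 s; 88,200 × 5,904 × 4 × 2 = 4,165,862,400 bytes.
Track C: 11 minutes = 660 s; 176,400 × 660 × 1 × 6 = 698,544,000 bytes.
Track D: 16 minutes 7 seconds = 967 s; 176,400 × 967 × 2 × 8 = 2,729,260,800 bytes.
Track E: 35 min = 2,100 s; 11,025 × 2,100 × 3 × 6 = 416,745,000 bytes.
Track F: 44,100 × 552 × 4 × 1 = 97,372,800 bytes.
Total = 8,135,303,400 bytes = 8135.30 MB.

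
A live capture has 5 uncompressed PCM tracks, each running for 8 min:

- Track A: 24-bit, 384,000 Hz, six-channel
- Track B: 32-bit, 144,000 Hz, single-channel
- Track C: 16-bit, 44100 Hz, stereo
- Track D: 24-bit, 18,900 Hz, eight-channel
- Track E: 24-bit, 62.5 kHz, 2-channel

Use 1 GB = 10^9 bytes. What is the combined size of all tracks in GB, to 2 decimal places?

8 min = 480 s.
Track A: 384,000 × 480 × 3 × 6 = 3,317,760,000 bytes.
Track B: 144,000 × 480 × 4 × 1 = 276,480,000 bytes.
Track C: 44,100 × 480 × 2 × 2 = 84,672,000 bytes.
Track D: 18,900 × 480 × 3 × 8 = 217,728,000 bytes.
Track E: 62,500 × 480 × 3 × 2 = 180,000,000 bytes.
Total = 4,076,640,000 bytes = 4.08 GB.

4.08 GB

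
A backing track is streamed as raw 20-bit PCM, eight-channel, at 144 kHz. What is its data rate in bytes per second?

2,880,000 bytes/s

Bit rate = 144,000 × 20 × 8 = 23,040,000 bits/s.
23,040,000 / 8 = 2,880,000 bytes/s.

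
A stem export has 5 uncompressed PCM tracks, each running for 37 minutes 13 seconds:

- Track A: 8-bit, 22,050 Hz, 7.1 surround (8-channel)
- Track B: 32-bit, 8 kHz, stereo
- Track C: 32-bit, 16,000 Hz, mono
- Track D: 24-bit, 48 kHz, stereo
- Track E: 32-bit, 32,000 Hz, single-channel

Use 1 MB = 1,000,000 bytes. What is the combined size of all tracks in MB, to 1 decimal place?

1608.7 MB

37 minutes 13 seconds = 2,233 s.
Track A: 22,050 × 2,233 × 1 × 8 = 393,901,200 bytes.
Track B: 8,000 × 2,233 × 4 × 2 = 142,912,000 bytes.
Track C: 16,000 × 2,233 × 4 × 1 = 142,912,000 bytes.
Track D: 48,000 × 2,233 × 3 × 2 = 643,104,000 bytes.
Track E: 32,000 × 2,233 × 4 × 1 = 285,824,000 bytes.
Total = 1,608,653,200 bytes = 1608.7 MB.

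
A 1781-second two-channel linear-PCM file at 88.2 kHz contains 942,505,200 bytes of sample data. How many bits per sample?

24 bits

Bytes per sample = 942,505,200 / (88,200 × 1,781 × 2) = 942,505,200 / 314,168,400 = 3.
Bit depth = 3 × 8 = 24 bits.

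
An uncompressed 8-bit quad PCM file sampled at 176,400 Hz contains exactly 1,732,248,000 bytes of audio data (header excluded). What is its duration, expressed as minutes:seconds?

Byte rate = 176,400 × 1 × 4 = 705,600 bytes/s.
Duration = 1,732,248,000 / 705,600 = 2,455 s.
2,455 s = 40:55.

40:55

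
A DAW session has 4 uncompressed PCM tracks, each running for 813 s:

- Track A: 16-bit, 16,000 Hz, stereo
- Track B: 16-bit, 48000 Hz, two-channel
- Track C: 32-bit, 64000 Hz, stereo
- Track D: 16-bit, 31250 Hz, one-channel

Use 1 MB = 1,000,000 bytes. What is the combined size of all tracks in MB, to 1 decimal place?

675.2 MB

Track A: 16,000 × 813 × 2 × 2 = 52,032,000 bytes.
Track B: 48,000 × 813 × 2 × 2 = 156,096,000 bytes.
Track C: 64,000 × 813 × 4 × 2 = 416,256,000 bytes.
Track D: 31,250 × 813 × 2 × 1 = 50,812,500 bytes.
Total = 675,196,500 bytes = 675.2 MB.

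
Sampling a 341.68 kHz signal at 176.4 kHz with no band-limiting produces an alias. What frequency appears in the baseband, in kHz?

Nyquist = 176,400/2 = 88,200 Hz; 341,680 Hz exceeds it.
Alias = |341,680 − 2×176,400| = |341,680 − 352,800| = 11,120 Hz = 11.12 kHz.

11.12 kHz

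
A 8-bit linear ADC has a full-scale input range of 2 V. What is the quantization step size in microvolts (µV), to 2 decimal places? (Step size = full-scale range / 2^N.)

2 V / 2^8 = 2 / 256 V = 7812.50 µV.

7812.50 µV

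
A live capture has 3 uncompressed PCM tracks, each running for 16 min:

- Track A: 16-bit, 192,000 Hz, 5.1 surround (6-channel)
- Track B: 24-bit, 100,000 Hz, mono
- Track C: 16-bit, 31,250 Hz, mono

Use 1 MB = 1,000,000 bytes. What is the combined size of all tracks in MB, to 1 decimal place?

16 min = 960 s.
Track A: 192,000 × 960 × 2 × 6 = 2,211,840,000 bytes.
Track B: 100,000 × 960 × 3 × 1 = 288,000,000 bytes.
Track C: 31,250 × 960 × 2 × 1 = 60,000,000 bytes.
Total = 2,559,840,000 bytes = 2559.8 MB.

2559.8 MB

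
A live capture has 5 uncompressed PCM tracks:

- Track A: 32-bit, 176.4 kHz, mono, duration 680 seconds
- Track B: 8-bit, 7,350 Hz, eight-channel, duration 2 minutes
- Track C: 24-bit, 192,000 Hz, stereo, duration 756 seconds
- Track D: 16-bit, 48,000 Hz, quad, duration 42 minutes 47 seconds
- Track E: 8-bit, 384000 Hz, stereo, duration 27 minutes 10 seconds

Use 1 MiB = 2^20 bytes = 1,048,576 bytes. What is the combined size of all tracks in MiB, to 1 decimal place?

Track A: 176,400 × 680 × 4 × 1 = 479,808,000 bytes.
Track B: 2 minutes = 120 s; 7,350 × 120 × 1 × 8 = 7,056,000 bytes.
Track C: 192,000 × 756 × 3 × 2 = 870,912,000 bytes.
Track D: 42 minutes 47 seconds = 2,567 s; 48,000 × 2,567 × 2 × 4 = 985,728,000 bytes.
Track E: 27 minutes 10 seconds = 1,630 s; 384,000 × 1,630 × 1 × 2 = 1,251,840,000 bytes.
Total = 3,595,344,000 bytes = 3428.8 MiB.

3428.8 MiB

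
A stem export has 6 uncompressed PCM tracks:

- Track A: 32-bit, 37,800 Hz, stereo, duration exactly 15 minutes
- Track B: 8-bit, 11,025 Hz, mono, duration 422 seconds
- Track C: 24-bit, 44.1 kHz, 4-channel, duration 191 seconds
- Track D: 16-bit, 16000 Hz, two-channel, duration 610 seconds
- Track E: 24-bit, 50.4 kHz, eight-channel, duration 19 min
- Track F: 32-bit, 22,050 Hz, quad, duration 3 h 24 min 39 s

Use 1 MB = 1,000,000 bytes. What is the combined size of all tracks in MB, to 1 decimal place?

6127.9 MB

Track A: exactly 15 minutes = 900 s; 37,800 × 900 × 4 × 2 = 272,160,000 bytes.
Track B: 11,025 × 422 × 1 × 1 = 4,652,550 bytes.
Track C: 44,100 × 191 × 3 × 4 = 101,077,200 bytes.
Track D: 16,000 × 610 × 2 × 2 = 39,040,000 bytes.
Track E: 19 min = 1,140 s; 50,400 × 1,140 × 3 × 8 = 1,378,944,000 bytes.
Track F: 3 h 24 min 39 s = 12,279 s; 22,050 × 12,279 × 4 × 4 = 4,332,031,200 bytes.
Total = 6,127,904,950 bytes = 6127.9 MB.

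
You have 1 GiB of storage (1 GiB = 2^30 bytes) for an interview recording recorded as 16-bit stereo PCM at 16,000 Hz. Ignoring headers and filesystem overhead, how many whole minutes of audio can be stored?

279 minutes

Uncompressed byte rate = 16,000 × 2 × 2 = 64,000 bytes/s.
Capacity = 1 × 1,073,741,824 = 1,073,741,824 bytes.
1,073,741,824 / 64,000 ≈ 16777.22 s → 279 minutes.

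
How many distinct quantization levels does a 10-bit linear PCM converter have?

1,024 levels

2^10 = 1,024.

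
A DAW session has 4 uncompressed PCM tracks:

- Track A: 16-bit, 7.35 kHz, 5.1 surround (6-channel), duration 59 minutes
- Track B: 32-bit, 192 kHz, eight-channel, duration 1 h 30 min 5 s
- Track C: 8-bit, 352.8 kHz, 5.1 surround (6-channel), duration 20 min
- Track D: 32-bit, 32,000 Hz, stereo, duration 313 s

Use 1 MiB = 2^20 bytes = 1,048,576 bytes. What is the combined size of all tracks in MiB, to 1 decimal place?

Track A: 59 minutes = 3,540 s; 7,350 × 3,540 × 2 × 6 = 312,228,000 bytes.
Track B: 1 h 30 min 5 s = 5,405 s; 192,000 × 5,405 × 4 × 8 = 33,208,320,000 bytes.
Track C: 20 min = 1,200 s; 352,800 × 1,200 × 1 × 6 = 2,540,160,000 bytes.
Track D: 32,000 × 313 × 4 × 2 = 80,128,000 bytes.
Total = 36,140,836,000 bytes = 34466.6 MiB.

34466.6 MiB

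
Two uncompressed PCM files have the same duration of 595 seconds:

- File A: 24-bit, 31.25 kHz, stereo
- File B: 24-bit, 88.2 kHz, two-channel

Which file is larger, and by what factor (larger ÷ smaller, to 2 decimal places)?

File B, by a factor of 2.82

File A: 31,250 × 3 × 2 = 187,500 bytes/s.
File B: 88,200 × 3 × 2 = 529,200 bytes/s.
File B is larger; ratio = 314,874,000 / 111,562,500 = 2.82.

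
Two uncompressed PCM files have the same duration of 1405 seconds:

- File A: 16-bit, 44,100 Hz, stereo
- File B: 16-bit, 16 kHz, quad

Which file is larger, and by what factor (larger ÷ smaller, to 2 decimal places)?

File A, by a factor of 1.38

File A: 44,100 × 2 × 2 = 176,400 bytes/s.
File B: 16,000 × 2 × 4 = 128,000 bytes/s.
File A is larger; ratio = 247,842,000 / 179,840,000 = 1.38.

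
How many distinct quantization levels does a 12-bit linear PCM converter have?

4,096 levels

2^12 = 4,096.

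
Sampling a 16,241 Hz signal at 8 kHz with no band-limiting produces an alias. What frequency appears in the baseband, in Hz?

241 Hz

Nyquist = 8,000/2 = 4,000 Hz; 16,241 Hz exceeds it.
Alias = |16,241 − 2×8,000| = |16,241 − 16,000| = 241 Hz.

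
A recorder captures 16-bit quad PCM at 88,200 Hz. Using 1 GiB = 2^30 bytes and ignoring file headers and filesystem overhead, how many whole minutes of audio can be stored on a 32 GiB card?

811 minutes

Uncompressed byte rate = 88,200 × 2 × 4 = 705,600 bytes/s.
Capacity = 32 × 1,073,741,824 = 34,359,738,368 bytes.
34,359,738,368 / 705,600 ≈ 48695.77 s → 811 minutes.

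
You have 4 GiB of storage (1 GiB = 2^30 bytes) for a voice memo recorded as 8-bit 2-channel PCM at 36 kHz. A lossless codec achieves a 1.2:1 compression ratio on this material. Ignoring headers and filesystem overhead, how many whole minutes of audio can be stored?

1,193 minutes

Uncompressed byte rate = 36,000 × 1 × 2 = 72,000 bytes/s.
After 1.2:1 compression, effective rate ≈ 60000 bytes/s.
Capacity = 4 × 1,073,741,824 = 4,294,967,296 bytes.
4,294,967,296 / effective rate ≈ 71582.79 s → 1,193 minutes.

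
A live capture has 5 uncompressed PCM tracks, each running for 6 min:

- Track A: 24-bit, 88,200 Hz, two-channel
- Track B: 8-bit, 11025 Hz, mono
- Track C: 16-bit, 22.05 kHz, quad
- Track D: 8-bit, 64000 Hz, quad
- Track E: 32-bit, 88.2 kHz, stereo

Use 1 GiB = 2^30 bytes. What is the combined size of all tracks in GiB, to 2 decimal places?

6 min = 360 s.
Track A: 88,200 × 360 × 3 × 2 = 190,512,000 bytes.
Track B: 11,025 × 360 × 1 × 1 = 3,969,000 bytes.
Track C: 22,050 × 360 × 2 × 4 = 63,504,000 bytes.
Track D: 64,000 × 360 × 1 × 4 = 92,160,000 bytes.
Track E: 88,200 × 360 × 4 × 2 = 254,016,000 bytes.
Total = 604,161,000 bytes = 0.56 GiB.

0.56 GiB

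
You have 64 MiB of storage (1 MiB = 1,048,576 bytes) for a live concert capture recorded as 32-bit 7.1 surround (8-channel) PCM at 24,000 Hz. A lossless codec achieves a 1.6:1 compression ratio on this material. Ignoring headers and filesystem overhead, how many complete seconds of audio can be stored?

Uncompressed byte rate = 24,000 × 4 × 8 = 768,000 bytes/s.
After 1.6:1 compression, effective rate ≈ 480000 bytes/s.
Capacity = 64 × 1,048,576 = 67,108,864 bytes.
67,108,864 / effective rate ≈ 139.81 s → 139 seconds.

139 seconds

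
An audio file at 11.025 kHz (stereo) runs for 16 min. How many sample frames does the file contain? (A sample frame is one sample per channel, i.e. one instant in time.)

10,584,000 sample frames

16 min = 960 s.
11,025 samples/s × 960 s = 10,584,000 frames.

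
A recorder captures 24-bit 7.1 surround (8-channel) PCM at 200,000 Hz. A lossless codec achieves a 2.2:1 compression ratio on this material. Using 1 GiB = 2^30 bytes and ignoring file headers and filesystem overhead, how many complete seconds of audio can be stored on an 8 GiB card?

3,937 seconds

Uncompressed byte rate = 200,000 × 3 × 8 = 4,800,000 bytes/s.
After 2.2:1 compression, effective rate ≈ 2181818.18 bytes/s.
Capacity = 8 × 1,073,741,824 = 8,589,934,592 bytes.
8,589,934,592 / effective rate ≈ 3937.05 s → 3,937 seconds.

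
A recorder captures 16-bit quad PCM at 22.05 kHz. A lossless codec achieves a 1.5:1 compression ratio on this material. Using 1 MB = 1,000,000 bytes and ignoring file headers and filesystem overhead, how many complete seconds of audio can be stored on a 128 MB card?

1,088 seconds

Uncompressed byte rate = 22,050 × 2 × 4 = 176,400 bytes/s.
After 1.5:1 compression, effective rate ≈ 117600 bytes/s.
Capacity = 128 × 1,000,000 = 128,000,000 bytes.
128,000,000 / effective rate ≈ 1088.44 s → 1,088 seconds.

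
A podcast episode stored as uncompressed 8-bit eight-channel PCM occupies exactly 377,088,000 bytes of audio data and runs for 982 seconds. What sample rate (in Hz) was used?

Bytes = sample_rate × seconds × bytes_per_sample × channels.
sample_rate = 377,088,000 / (982 × 1 × 8) = 377,088,000 / 7,856 = 48,000 Hz.

48,000 Hz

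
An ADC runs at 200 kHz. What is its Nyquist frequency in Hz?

Nyquist frequency = sample rate / 2 = 200,000 / 2 = 100,000 Hz.

100,000 Hz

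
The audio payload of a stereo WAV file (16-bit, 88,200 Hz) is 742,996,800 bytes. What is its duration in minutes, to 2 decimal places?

Byte rate = 88,200 × 2 × 2 = 352,800 bytes/s.
Duration = 742,996,800 / 352,800 = 2,106 s.
2,106 s / 60 = 35.10 minutes.

35.10 minutes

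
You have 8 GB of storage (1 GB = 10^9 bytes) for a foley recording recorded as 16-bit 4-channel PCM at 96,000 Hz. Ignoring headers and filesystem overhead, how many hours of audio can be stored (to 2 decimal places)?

2.89 hours

Uncompressed byte rate = 96,000 × 2 × 4 = 768,000 bytes/s.
Capacity = 8 × 1,000,000,000 = 8,000,000,000 bytes.
8,000,000,000 / 768,000 ≈ 10416.67 s → 2.89 hours.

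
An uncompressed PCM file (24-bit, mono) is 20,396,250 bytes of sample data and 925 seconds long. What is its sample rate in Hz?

Bytes = sample_rate × seconds × bytes_per_sample × channels.
sample_rate = 20,396,250 / (925 × 3 × 1) = 20,396,250 / 2,775 = 7,350 Hz.

7,350 Hz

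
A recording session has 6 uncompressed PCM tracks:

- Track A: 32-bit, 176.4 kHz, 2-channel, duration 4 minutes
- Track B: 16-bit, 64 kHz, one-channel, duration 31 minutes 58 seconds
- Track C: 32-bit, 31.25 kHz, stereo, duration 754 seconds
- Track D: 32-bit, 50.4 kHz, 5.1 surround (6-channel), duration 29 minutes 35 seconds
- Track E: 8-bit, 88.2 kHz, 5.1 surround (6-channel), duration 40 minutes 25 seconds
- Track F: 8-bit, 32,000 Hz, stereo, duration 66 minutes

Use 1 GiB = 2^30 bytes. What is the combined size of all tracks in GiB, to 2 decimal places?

Track A: 4 minutes = 240 s; 176,400 × 240 × 4 × 2 = 338,688,000 bytes.
Track B: 31 minutes 58 seconds = 1,918 s; 64,000 × 1,918 × 2 × 1 = 245,504,000 bytes.
Track C: 31,250 × 754 × 4 × 2 = 188,500,000 bytes.
Track D: 29 minutes 35 seconds = 1,775 s; 50,400 × 1,775 × 4 × 6 = 2,147,040,000 bytes.
Track E: 40 minutes 25 seconds = 2,425 s; 88,200 × 2,425 × 1 × 6 = 1,283,310,000 bytes.
Track F: 66 minutes = 3,960 s; 32,000 × 3,960 × 1 × 2 = 253,440,000 bytes.
Total = 4,456,482,000 bytes = 4.15 GiB.

4.15 GiB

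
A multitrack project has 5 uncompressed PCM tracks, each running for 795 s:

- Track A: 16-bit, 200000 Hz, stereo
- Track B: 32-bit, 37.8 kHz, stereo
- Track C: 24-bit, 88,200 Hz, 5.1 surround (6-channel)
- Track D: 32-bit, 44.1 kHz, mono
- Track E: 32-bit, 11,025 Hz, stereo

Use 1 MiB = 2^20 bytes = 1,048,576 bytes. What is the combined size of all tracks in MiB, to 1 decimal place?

2240.1 MiB

Track A: 200,000 × 795 × 2 × 2 = 636,000,000 bytes.
Track B: 37,800 × 795 × 4 × 2 = 240,408,000 bytes.
Track C: 88,200 × 795 × 3 × 6 = 1,262,142,000 bytes.
Track D: 44,100 × 795 × 4 × 1 = 140,238,000 bytes.
Track E: 11,025 × 795 × 4 × 2 = 70,119,000 bytes.
Total = 2,348,907,000 bytes = 2240.1 MiB.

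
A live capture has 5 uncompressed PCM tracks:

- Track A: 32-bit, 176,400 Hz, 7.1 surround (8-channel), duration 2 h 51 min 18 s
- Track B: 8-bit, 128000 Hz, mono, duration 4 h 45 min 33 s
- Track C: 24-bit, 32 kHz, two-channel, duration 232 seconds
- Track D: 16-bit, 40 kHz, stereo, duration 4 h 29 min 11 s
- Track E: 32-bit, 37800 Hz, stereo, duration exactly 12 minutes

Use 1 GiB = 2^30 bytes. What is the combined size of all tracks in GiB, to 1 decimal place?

58.7 GiB

Track A: 2 h 51 min 18 s = 10,278 s; 176,400 × 10,278 × 4 × 8 = 58,017,254,400 bytes.
Track B: 4 h 45 min 33 s = 17,133 s; 128,000 × 17,133 × 1 × 1 = 2,193,024,000 bytes.
Track C: 32,000 × 232 × 3 × 2 = 44,544,000 bytes.
Track D: 4 h 29 min 11 s = 16,151 s; 40,000 × 16,151 × 2 × 2 = 2,584,160,000 bytes.
Track E: exactly 12 minutes = 720 s; 37,800 × 720 × 4 × 2 = 217,728,000 bytes.
Total = 63,056,710,400 bytes = 58.7 GiB.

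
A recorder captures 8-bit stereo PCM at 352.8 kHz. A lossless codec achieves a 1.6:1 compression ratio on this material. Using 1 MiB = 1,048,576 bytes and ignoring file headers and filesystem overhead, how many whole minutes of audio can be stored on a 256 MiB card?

10 minutes

Uncompressed byte rate = 352,800 × 1 × 2 = 705,600 bytes/s.
After 1.6:1 compression, effective rate ≈ 441000 bytes/s.
Capacity = 256 × 1,048,576 = 268,435,456 bytes.
268,435,456 / effective rate ≈ 608.7 s → 10 minutes.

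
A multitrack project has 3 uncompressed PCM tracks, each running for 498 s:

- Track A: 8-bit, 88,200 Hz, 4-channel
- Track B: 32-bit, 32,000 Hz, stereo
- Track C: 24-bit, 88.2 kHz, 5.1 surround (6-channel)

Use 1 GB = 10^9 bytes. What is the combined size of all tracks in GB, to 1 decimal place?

1.1 GB

Track A: 88,200 × 498 × 1 × 4 = 175,694,400 bytes.
Track B: 32,000 × 498 × 4 × 2 = 127,488,000 bytes.
Track C: 88,200 × 498 × 3 × 6 = 790,624,800 bytes.
Total = 1,093,807,200 bytes = 1.1 GB.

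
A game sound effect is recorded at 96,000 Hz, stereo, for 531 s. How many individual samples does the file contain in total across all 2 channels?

101,952,000 samples

96,000 × 531 s × 2 ch = 101,952,000 samples.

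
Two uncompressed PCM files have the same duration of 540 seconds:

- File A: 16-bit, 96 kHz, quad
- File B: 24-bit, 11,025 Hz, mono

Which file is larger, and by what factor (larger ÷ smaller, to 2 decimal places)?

File A, by a factor of 23.22

File A: 96,000 × 2 × 4 = 768,000 bytes/s.
File B: 11,025 × 3 × 1 = 33,075 bytes/s.
File A is larger; ratio = 414,720,000 / 17,860,500 = 23.22.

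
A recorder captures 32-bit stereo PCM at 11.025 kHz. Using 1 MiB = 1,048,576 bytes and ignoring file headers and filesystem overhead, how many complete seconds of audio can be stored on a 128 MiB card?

Uncompressed byte rate = 11,025 × 4 × 2 = 88,200 bytes/s.
Capacity = 128 × 1,048,576 = 134,217,728 bytes.
134,217,728 / 88,200 ≈ 1521.74 s → 1,521 seconds.

1,521 seconds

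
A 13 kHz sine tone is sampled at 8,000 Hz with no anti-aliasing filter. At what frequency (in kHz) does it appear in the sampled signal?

Nyquist = 8,000/2 = 4,000 Hz; 13,000 Hz exceeds it.
Alias = |13,000 − 2×8,000| = |13,000 − 16,000| = 3,000 Hz = 3 kHz.

3 kHz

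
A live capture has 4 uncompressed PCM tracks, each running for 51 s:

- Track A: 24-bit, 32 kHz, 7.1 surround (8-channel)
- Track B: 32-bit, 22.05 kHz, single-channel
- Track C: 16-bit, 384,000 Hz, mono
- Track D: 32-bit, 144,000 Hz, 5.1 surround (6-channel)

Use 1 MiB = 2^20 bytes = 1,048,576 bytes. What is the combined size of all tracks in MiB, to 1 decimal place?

Track A: 32,000 × 51 × 3 × 8 = 39,168,000 bytes.
Track B: 22,050 × 51 × 4 × 1 = 4,498,200 bytes.
Track C: 384,000 × 51 × 2 × 1 = 39,168,000 bytes.
Track D: 144,000 × 51 × 4 × 6 = 176,256,000 bytes.
Total = 259,090,200 bytes = 247.1 MiB.

247.1 MiB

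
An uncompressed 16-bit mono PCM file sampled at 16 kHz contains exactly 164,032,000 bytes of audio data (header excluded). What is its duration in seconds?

Byte rate = 16,000 × 2 × 1 = 32,000 bytes/s.
Duration = 164,032,000 / 32,000 = 5,126 s.

5,126 seconds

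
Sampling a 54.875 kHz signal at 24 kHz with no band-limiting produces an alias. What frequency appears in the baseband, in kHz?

6.875 kHz

Nyquist = 24,000/2 = 12,000 Hz; 54,875 Hz exceeds it.
Alias = |54,875 − 2×24,000| = |54,875 − 48,000| = 6,875 Hz = 6.875 kHz.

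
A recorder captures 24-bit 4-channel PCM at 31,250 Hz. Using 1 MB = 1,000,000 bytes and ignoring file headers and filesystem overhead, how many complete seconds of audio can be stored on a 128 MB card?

341 seconds

Uncompressed byte rate = 31,250 × 3 × 4 = 375,000 bytes/s.
Capacity = 128 × 1,000,000 = 128,000,000 bytes.
128,000,000 / 375,000 ≈ 341.33 s → 341 seconds.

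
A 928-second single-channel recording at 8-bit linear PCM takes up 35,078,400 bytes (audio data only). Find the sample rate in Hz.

Bytes = sample_rate × seconds × bytes_per_sample × channels.
sample_rate = 35,078,400 / (928 × 1 × 1) = 35,078,400 / 928 = 37,800 Hz.

37,800 Hz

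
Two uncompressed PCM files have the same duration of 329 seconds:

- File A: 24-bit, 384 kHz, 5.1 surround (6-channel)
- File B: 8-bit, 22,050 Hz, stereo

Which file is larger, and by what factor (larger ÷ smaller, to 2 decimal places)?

File A: 384,000 × 3 × 6 = 6,912,000 bytes/s.
File B: 22,050 × 1 × 2 = 44,100 bytes/s.
File A is larger; ratio = 2,274,048,000 / 14,508,900 = 156.73.

File A, by a factor of 156.73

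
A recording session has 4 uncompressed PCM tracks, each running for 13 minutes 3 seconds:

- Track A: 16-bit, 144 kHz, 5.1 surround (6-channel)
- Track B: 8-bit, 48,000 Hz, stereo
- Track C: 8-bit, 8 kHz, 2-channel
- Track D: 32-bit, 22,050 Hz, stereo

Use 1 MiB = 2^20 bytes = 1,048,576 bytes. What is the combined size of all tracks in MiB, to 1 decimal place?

1505.7 MiB

13 minutes 3 seconds = 783 s.
Track A: 144,000 × 783 × 2 × 6 = 1,353,024,000 bytes.
Track B: 48,000 × 783 × 1 × 2 = 75,168,000 bytes.
Track C: 8,000 × 783 × 1 × 2 = 12,528,000 bytes.
Track D: 22,050 × 783 × 4 × 2 = 138,121,200 bytes.
Total = 1,578,841,200 bytes = 1505.7 MiB.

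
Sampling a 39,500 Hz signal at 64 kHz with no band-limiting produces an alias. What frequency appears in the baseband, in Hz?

Nyquist = 64,000/2 = 32,000 Hz; 39,500 Hz exceeds it.
Alias = |39,500 − 1×64,000| = |39,500 − 64,000| = 24,500 Hz.

24,500 Hz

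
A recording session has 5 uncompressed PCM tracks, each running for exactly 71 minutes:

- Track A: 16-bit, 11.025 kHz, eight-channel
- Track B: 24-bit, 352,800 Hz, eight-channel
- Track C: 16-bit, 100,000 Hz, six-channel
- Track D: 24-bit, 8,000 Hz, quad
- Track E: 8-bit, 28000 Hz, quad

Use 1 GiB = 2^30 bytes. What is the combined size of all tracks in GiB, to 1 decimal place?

exactly 71 minutes = 4,260 s.
Track A: 11,025 × 4,260 × 2 × 8 = 751,464,000 bytes.
Track B: 352,800 × 4,260 × 3 × 8 = 36,070,272,000 bytes.
Track C: 100,000 × 4,260 × 2 × 6 = 5,112,000,000 bytes.
Track D: 8,000 × 4,260 × 3 × 4 = 408,960,000 bytes.
Track E: 28,000 × 4,260 × 1 × 4 = 477,120,000 bytes.
Total = 42,819,816,000 bytes = 39.9 GiB.

39.9 GiB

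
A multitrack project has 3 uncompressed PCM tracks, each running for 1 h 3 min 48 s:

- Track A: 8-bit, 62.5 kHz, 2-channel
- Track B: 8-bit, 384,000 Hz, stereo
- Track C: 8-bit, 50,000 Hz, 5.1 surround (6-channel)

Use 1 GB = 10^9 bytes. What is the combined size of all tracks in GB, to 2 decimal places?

4.57 GB

1 h 3 min 48 s = 3,828 s.
Track A: 62,500 × 3,828 × 1 × 2 = 478,500,000 bytes.
Track B: 384,000 × 3,828 × 1 × 2 = 2,939,904,000 bytes.
Track C: 50,000 × 3,828 × 1 × 6 = 1,148,400,000 bytes.
Total = 4,566,804,000 bytes = 4.57 GB.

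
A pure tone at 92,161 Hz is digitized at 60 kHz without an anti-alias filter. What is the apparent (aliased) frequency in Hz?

27,839 Hz

Nyquist = 60,000/2 = 30,000 Hz; 92,161 Hz exceeds it.
Alias = |92,161 − 2×60,000| = |92,161 − 120,000| = 27,839 Hz.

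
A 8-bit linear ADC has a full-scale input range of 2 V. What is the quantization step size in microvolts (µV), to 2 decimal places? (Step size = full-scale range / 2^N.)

2 V / 2^8 = 2 / 256 V = 7812.50 µV.

7812.50 µV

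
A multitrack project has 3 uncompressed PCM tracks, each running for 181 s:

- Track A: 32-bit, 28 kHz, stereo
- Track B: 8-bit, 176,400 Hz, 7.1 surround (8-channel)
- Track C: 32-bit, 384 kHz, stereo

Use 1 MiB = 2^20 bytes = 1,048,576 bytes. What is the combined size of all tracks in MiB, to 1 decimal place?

812.5 MiB

Track A: 28,000 × 181 × 4 × 2 = 40,544,000 bytes.
Track B: 176,400 × 181 × 1 × 8 = 255,427,200 bytes.
Track C: 384,000 × 181 × 4 × 2 = 556,032,000 bytes.
Total = 852,003,200 bytes = 812.5 MiB.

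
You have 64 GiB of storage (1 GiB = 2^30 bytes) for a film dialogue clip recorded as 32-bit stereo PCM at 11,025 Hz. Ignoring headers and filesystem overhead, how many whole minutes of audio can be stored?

Uncompressed byte rate = 11,025 × 4 × 2 = 88,200 bytes/s.
Capacity = 64 × 1,073,741,824 = 68,719,476,736 bytes.
68,719,476,736 / 88,200 ≈ 779132.39 s → 12,985 minutes.

12,985 minutes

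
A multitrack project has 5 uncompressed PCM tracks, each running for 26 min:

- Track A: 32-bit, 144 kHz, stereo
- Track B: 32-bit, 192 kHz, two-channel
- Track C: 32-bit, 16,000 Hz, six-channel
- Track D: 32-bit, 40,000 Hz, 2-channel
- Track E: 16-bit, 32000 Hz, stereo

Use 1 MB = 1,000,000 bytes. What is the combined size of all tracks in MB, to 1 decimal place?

5491.2 MB

26 min = 1,560 s.
Track A: 144,000 × 1,560 × 4 × 2 = 1,797,120,000 bytes.
Track B: 192,000 × 1,560 × 4 × 2 = 2,396,160,000 bytes.
Track C: 16,000 × 1,560 × 4 × 6 = 599,040,000 bytes.
Track D: 40,000 × 1,560 × 4 × 2 = 499,200,000 bytes.
Track E: 32,000 × 1,560 × 2 × 2 = 199,680,000 bytes.
Total = 5,491,200,000 bytes = 5491.2 MB.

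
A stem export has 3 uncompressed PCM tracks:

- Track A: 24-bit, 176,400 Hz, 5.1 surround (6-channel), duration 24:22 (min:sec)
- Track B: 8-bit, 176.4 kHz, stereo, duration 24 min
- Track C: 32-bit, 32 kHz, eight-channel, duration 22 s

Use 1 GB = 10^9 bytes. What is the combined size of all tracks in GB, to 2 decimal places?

Track A: 24:22 (min:sec) = 1,462 s; 176,400 × 1,462 × 3 × 6 = 4,642,142,400 bytes.
Track B: 24 min = 1,440 s; 176,400 × 1,440 × 1 × 2 = 508,032,000 bytes.
Track C: 32,000 × 22 × 4 × 8 = 22,528,000 bytes.
Total = 5,172,702,400 bytes = 5.17 GB.

5.17 GB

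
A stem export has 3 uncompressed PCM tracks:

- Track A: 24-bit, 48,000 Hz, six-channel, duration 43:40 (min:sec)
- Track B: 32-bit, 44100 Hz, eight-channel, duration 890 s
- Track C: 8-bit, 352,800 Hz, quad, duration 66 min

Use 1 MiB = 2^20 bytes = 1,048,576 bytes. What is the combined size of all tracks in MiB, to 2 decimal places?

8686.07 MiB

Track A: 43:40 (min:sec) = 2,620 s; 48,000 × 2,620 × 3 × 6 = 2,263,680,000 bytes.
Track B: 44,100 × 890 × 4 × 8 = 1,255,968,000 bytes.
Track C: 66 min = 3,960 s; 352,800 × 3,960 × 1 × 4 = 5,588,352,000 bytes.
Total = 9,108,000,000 bytes = 8686.07 MiB.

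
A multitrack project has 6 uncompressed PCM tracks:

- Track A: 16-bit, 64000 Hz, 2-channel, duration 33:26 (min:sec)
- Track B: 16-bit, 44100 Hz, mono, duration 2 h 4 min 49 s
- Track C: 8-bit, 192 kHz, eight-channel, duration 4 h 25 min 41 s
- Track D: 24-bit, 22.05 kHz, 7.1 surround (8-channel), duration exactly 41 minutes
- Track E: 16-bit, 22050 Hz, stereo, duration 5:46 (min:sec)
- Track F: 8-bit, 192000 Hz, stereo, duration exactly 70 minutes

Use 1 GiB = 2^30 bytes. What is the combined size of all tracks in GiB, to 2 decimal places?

Track A: 33:26 (min:sec) = 2,006 s; 64,000 × 2,006 × 2 × 2 = 513,536,000 bytes.
Track B: 2 h 4 min 49 s = 7,489 s; 44,100 × 7,489 × 2 × 1 = 660,529,800 bytes.
Track C: 4 h 25 min 41 s = 15,941 s; 192,000 × 15,941 × 1 × 8 = 24,485,376,000 bytes.
Track D: exactly 41 minutes = 2,460 s; 22,050 × 2,460 × 3 × 8 = 1,301,832,000 bytes.
Track E: 5:46 (min:sec) = 346 s; 22,050 × 346 × 2 × 2 = 30,517,200 bytes.
Track F: exactly 70 minutes = 4,200 s; 192,000 × 4,200 × 1 × 2 = 1,612,800,000 bytes.
Total = 28,604,591,000 bytes = 26.64 GiB.

26.64 GiB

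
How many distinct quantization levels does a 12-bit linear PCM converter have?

4,096 levels

2^12 = 4,096.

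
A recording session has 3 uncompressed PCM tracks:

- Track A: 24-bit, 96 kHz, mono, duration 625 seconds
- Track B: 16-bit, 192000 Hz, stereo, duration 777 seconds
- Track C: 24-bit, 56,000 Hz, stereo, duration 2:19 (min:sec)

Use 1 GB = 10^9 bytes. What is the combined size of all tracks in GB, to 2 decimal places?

Track A: 96,000 × 625 × 3 × 1 = 180,000,000 bytes.
Track B: 192,000 × 777 × 2 × 2 = 596,736,000 bytes.
Track C: 2:19 (min:sec) = 139 s; 56,000 × 139 × 3 × 2 = 46,704,000 bytes.
Total = 823,440,000 bytes = 0.82 GB.

0.82 GB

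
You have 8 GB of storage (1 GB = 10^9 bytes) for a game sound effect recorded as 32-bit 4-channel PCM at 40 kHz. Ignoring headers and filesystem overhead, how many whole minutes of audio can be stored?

Uncompressed byte rate = 40,000 × 4 × 4 = 640,000 bytes/s.
Capacity = 8 × 1,000,000,000 = 8,000,000,000 bytes.
8,000,000,000 / 640,000 ≈ 12500 s → 208 minutes.

208 minutes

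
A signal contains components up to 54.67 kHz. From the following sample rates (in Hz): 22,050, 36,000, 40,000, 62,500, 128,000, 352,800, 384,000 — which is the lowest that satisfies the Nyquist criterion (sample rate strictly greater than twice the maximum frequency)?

Need sample rate > 2 × 54,670 = 109,340 Hz.
Lowest listed rate above 109,340 Hz is 128,000 Hz.

128,000 Hz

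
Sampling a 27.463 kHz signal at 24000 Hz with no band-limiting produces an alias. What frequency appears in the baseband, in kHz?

3.463 kHz

Nyquist = 24,000/2 = 12,000 Hz; 27,463 Hz exceeds it.
Alias = |27,463 − 1×24,000| = |27,463 − 24,000| = 3,463 Hz = 3.463 kHz.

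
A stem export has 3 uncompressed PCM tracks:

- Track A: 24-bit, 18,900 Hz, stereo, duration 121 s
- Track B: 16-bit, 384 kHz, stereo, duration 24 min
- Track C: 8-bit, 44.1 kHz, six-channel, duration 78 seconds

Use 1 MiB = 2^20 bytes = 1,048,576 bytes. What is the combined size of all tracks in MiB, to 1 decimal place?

2142.1 MiB

Track A: 18,900 × 121 × 3 × 2 = 13,721,400 bytes.
Track B: 24 min = 1,440 s; 384,000 × 1,440 × 2 × 2 = 2,211,840,000 bytes.
Track C: 44,100 × 78 × 1 × 6 = 20,638,800 bytes.
Total = 2,246,200,200 bytes = 2142.1 MiB.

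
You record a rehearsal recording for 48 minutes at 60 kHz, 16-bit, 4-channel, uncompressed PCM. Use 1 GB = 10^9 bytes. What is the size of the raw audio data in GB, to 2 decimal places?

1.38 GB

Duration = 48 minutes = 2,880 s.
Bytes = 60,000 samples/s × 2,880 s × 2 bytes/sample × 4 ch = 1,382,400,000 bytes.
1,382,400,000 / 1,000,000,000 = 1.38 GB.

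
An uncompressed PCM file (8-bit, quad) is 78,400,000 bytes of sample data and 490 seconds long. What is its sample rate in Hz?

Bytes = sample_rate × seconds × bytes_per_sample × channels.
sample_rate = 78,400,000 / (490 × 1 × 4) = 78,400,000 / 1,960 = 40,000 Hz.

40,000 Hz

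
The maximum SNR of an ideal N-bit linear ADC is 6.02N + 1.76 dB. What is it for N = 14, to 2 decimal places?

86.04 dB

6.02 × 14 + 1.76 = 86.04 dB.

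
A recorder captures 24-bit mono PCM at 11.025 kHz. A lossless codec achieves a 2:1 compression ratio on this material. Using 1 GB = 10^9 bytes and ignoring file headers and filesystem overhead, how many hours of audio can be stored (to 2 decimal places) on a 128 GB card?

2150.00 hours

Uncompressed byte rate = 11,025 × 3 × 1 = 33,075 bytes/s.
After 2:1 compression, effective rate ≈ 16537.5 bytes/s.
Capacity = 128 × 1,000,000,000 = 128,000,000,000 bytes.
128,000,000,000 / effective rate ≈ 7739984.88 s → 2150.00 hours.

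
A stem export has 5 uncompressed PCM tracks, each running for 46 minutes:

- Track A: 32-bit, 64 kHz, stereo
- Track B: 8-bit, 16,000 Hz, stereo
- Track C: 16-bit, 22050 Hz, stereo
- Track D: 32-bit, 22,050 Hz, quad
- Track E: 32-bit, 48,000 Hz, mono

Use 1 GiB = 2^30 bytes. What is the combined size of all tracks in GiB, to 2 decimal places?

3.03 GiB

46 minutes = 2,760 s.
Track A: 64,000 × 2,760 × 4 × 2 = 1,413,120,000 bytes.
Track B: 16,000 × 2,760 × 1 × 2 = 88,320,000 bytes.
Track C: 22,050 × 2,760 × 2 × 2 = 243,432,000 bytes.
Track D: 22,050 × 2,760 × 4 × 4 = 973,728,000 bytes.
Track E: 48,000 × 2,760 × 4 × 1 = 529,920,000 bytes.
Total = 3,248,520,000 bytes = 3.03 GiB.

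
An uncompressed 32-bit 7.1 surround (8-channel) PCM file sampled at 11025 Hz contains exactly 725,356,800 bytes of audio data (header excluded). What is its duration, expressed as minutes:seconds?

34:16

Byte rate = 11,025 × 4 × 8 = 352,800 bytes/s.
Duration = 725,356,800 / 352,800 = 2,056 s.
2,056 s = 34:16.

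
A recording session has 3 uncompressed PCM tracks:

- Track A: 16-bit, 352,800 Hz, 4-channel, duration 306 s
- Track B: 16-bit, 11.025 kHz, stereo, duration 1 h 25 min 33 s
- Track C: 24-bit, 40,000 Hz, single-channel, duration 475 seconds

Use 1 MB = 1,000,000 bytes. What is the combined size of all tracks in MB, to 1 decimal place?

Track A: 352,800 × 306 × 2 × 4 = 863,654,400 bytes.
Track B: 1 h 25 min 33 s = 5,133 s; 11,025 × 5,133 × 2 × 2 = 226,365,300 bytes.
Track C: 40,000 × 475 × 3 × 1 = 57,000,000 bytes.
Total = 1,147,019,700 bytes = 1147.0 MB.

1147.0 MB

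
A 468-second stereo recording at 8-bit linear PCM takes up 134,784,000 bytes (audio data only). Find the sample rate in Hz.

Bytes = sample_rate × seconds × bytes_per_sample × channels.
sample_rate = 134,784,000 / (468 × 1 × 2) = 134,784,000 / 936 = 144,000 Hz.

144,000 Hz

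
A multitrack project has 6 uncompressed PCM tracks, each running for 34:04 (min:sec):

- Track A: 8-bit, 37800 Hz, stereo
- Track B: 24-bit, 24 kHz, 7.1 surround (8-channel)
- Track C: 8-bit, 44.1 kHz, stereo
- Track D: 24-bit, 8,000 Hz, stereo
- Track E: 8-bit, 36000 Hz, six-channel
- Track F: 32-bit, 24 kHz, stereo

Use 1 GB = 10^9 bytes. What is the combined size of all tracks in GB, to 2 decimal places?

34:04 (min:sec) = 2,044 s.
Track A: 37,800 × 2,044 × 1 × 2 = 154,526,400 bytes.
Track B: 24,000 × 2,044 × 3 × 8 = 1,177,344,000 bytes.
Track C: 44,100 × 2,044 × 1 × 2 = 180,280,800 bytes.
Track D: 8,000 × 2,044 × 3 × 2 = 98,112,000 bytes.
Track E: 36,000 × 2,044 × 1 × 6 = 441,504,000 bytes.
Track F: 24,000 × 2,044 × 4 × 2 = 392,448,000 bytes.
Total = 2,444,215,200 bytes = 2.44 GB.

2.44 GB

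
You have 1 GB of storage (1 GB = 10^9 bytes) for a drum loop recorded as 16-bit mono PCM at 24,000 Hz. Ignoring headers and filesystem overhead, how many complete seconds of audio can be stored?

20,833 seconds

Uncompressed byte rate = 24,000 × 2 × 1 = 48,000 bytes/s.
Capacity = 1 × 1,000,000,000 = 1,000,000,000 bytes.
1,000,000,000 / 48,000 ≈ 20833.33 s → 20,833 seconds.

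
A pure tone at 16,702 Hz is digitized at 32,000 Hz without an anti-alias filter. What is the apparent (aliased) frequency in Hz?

Nyquist = 32,000/2 = 16,000 Hz; 16,702 Hz exceeds it.
Alias = |16,702 − 1×32,000| = |16,702 − 32,000| = 15,298 Hz.

15,298 Hz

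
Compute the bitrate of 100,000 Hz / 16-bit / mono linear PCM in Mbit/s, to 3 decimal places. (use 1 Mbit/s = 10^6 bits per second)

Bit rate = 100,000 × 16 × 1 = 1,600,000 bits/s.
= 1.600 Mbit/s.

1.600 Mbit/s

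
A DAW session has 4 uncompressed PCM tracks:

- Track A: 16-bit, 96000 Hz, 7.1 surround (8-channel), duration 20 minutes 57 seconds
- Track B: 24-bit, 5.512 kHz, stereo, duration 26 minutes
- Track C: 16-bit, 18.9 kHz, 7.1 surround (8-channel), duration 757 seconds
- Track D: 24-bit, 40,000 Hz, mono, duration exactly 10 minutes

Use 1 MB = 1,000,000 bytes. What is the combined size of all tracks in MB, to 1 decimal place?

Track A: 20 minutes 57 seconds = 1,257 s; 96,000 × 1,257 × 2 × 8 = 1,930,752,000 bytes.
Track B: 26 minutes = 1,560 s; 5,512 × 1,560 × 3 × 2 = 51,592,320 bytes.
Track C: 18,900 × 757 × 2 × 8 = 228,916,800 bytes.
Track D: exactly 10 minutes = 600 s; 40,000 × 600 × 3 × 1 = 72,000,000 bytes.
Total = 2,283,261,120 bytes = 2283.3 MB.

2283.3 MB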